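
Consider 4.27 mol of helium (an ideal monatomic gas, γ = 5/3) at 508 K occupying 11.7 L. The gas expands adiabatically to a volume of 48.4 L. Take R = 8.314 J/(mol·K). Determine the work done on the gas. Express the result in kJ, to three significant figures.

W ≈ -16.6 kJ

Adiabatic: TV^(γ−1) = const with γ = 5/3.
T₂ = T₁ (V₁/V₂)^(γ−1) = 508 × (11.7/48.4)^0.667 = 508 × 0.3881 = 197.1 K.
W_by = nCᵥ(T₁ − T₂) = (4.27)(12.47)(508 − 197.1) = 16554 J.
Work on gas = −W_by = -16554 J.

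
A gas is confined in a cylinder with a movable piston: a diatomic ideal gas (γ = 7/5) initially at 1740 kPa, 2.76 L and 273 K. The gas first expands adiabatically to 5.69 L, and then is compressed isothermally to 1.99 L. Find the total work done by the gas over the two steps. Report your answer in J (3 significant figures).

W_total ≈ -761 J

Step 1 (adiabatic): W = (P₁V₁ − P₂V₂)/(γ−1) = (4802 − 3596)/0.4 = 3017 J.
After step 1: P = 631.9 kPa, V = 5.69 L, T = 204.4 K.
Step 2 (isothermal): W = P₁V₁ ln(V₂/V₁) = (3596) ln(1.99/5.69) = -3777 J.
W_total = 3017 − 3777 = -760.6 J.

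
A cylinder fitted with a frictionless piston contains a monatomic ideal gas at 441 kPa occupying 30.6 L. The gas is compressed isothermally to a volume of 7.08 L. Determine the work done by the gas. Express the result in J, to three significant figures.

Isothermal: W = nRT ln(V₂/V₁) = P₁V₁ ln(V₂/V₁).
P₁V₁ = (441 kPa)(30.6 L) = 13495 J.
W = 13495 × ln(7.08/30.6) = 13495 × -1.464
W_by_gas = -19752 J.

W ≈ -19800 J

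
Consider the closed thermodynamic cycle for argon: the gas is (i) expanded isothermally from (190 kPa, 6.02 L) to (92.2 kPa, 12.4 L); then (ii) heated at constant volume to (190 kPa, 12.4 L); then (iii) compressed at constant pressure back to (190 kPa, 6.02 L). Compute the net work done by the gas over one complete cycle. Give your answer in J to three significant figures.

W_net ≈ -386 J

Leg (i): W = PᵢVᵢ ln(V_f/Vᵢ) = (1144) ln(12.4/6.02) = 826.5 J.
Leg (ii): W = 0.
Leg (iii): W = PΔV = (190)(6.02 − 12.4) = -1212 J.
W_net = 826.5 − 1212 = -385.7 J.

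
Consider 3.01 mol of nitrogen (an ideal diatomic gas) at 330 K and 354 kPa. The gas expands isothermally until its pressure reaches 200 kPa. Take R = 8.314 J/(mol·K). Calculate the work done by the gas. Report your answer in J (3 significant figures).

Isothermal process: W = nRT ln(V₂/V₁) = nRT ln(P₁/P₂).
W = (3.01)(8.314)(330) × ln(354/200)
  = 8258 × ln(1.77) = 8258 × 0.571
W_by_gas = 4715 J.

W ≈ 4720 J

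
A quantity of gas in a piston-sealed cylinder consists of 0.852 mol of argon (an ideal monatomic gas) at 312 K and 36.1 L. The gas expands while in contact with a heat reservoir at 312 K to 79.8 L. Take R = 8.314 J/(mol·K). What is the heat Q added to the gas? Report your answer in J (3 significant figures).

Q ≈ 1750 J

Isothermal ⇒ ΔU = 0, so Q = W = nRT ln(V₂/V₁).
Q = (0.852)(8.314)(312) ln(79.8/36.1) = 2210 × 0.7932 = 1753 J.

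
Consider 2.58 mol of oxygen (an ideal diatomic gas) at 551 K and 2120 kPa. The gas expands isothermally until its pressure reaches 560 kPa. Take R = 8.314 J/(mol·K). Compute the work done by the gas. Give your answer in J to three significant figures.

Isothermal process: W = nRT ln(V₂/V₁) = nRT ln(P₁/P₂).
W = (2.58)(8.314)(551) × ln(2120/560)
  = 11819 × ln(3.786) = 11819 × 1.331
W_by_gas = 15734 J.

W ≈ 15700 J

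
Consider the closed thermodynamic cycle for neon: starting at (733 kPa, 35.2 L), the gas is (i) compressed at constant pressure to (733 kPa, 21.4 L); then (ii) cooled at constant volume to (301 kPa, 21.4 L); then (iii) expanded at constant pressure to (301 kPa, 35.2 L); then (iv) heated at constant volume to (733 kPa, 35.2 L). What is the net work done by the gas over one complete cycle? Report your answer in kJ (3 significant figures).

Constant-volume legs do no work.
W(i) = (733)(21.4 − 35.2) = -10115 J; W(iii) = (301)(35.2 − 21.4) = 4154 J.
W_net = -10115 + 4154 = -5962 J (the counter-clockwise enclosed area).

W_net ≈ -5.96 kJ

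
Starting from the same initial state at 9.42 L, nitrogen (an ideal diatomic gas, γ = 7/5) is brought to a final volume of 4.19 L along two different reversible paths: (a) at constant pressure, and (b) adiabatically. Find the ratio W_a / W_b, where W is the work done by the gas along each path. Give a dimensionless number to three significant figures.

Path (a) isobaric: W = P₁(V₂ − V₁) → W_a/(P₁V₁) = -0.5552.
Path (b) adiabatic: W = P₁V₁(1 − (V₁/V₂)^(γ−1))/(γ−1) → W_b/(P₁V₁) = -0.9568.
W_a / W_b = -0.5552 / -0.9568 = 0.5803.

W_a / W_b ≈ 0.580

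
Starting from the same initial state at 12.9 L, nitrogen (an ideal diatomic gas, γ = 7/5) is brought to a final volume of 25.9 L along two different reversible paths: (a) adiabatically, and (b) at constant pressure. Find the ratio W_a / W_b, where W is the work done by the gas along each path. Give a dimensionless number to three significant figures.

Path (a) adiabatic: W = P₁V₁(1 − (V₁/V₂)^(γ−1))/(γ−1) → W_a/(P₁V₁) = 0.6083.
Path (b) isobaric: W = P₁(V₂ − V₁) → W_b/(P₁V₁) = 1.008.
W_a / W_b = 0.6083 / 1.008 = 0.6036.

W_a / W_b ≈ 0.604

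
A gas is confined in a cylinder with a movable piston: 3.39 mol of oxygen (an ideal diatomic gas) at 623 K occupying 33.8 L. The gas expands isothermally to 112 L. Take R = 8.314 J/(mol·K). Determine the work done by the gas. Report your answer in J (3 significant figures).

W ≈ 21000 J

Isothermal: W = nRT ln(V₂/V₁).
W = (3.39)(8.314)(623) × ln(112/33.8)
  = 17559 × 1.198
W_by_gas = 21036 J.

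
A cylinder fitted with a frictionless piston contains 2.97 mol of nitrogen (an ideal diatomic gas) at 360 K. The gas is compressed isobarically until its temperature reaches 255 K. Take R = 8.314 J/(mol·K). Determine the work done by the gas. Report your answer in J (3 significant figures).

Isobaric: W = P ΔV = nR ΔT.
W = (2.97)(8.314)(255 − 360) = -2593 J.

W ≈ -2590 J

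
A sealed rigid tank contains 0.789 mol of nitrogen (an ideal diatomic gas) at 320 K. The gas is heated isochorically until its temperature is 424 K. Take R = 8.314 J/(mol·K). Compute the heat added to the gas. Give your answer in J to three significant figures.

Constant volume ⇒ W = 0, so Q = ΔU = nCᵥΔT with Cᵥ = 5R/2 = 20.79 J/(mol·K).
ΔU = (0.789)(20.79)(424 − 320) = 1706 J.

Q ≈ 1710 J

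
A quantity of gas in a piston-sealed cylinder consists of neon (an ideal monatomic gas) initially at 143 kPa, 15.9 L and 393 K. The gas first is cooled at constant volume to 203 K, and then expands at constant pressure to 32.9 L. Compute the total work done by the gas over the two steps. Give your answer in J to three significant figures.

Step 1 (isochoric): W = 0 (constant volume).
After step 1: P = 73.87 kPa (V unchanged).
Step 2 (isobaric): W = PΔV = (73.87 kPa)(32.9 − 15.9 L) = 1256 J.
W_total = 0 + 1256 = 1256 J.

W_total ≈ 1260 J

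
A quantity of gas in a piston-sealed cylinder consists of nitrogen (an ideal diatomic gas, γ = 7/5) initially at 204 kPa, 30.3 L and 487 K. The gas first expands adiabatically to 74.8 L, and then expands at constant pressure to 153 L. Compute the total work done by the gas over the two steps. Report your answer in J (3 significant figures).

Step 1 (adiabatic): W = (P₁V₁ − P₂V₂)/(γ−1) = (6181 − 4306)/0.4 = 4688 J.
After step 1: P = 57.57 kPa, V = 74.8 L, T = 339.3 K.
Step 2 (isobaric): W = PΔV = (57.57 kPa)(153 − 74.8 L) = 4502 J.
W_total = 4688 + 4502 = 9190 J.

W_total ≈ 9190 J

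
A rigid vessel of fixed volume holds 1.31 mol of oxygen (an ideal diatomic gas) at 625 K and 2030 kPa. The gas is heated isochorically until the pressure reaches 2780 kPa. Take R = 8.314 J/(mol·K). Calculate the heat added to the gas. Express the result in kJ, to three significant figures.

Q ≈ 6.29 kJ

Constant volume ⇒ W = 0, so Q = ΔU = nCᵥΔT with Cᵥ = 5R/2 = 20.79 J/(mol·K).
At constant V, T₂/T₁ = P₂/P₁ ⇒ ΔT = T₁(P₂/P₁ − 1) = 625·(2780/2030 − 1) = 230.9 K.
ΔU = (1.31)(20.79)(230.9) = 6287 J.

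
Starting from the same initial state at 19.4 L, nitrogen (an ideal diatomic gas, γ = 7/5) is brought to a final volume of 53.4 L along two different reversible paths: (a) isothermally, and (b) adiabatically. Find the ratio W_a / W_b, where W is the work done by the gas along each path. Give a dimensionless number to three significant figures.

Path (a) isothermal: W = P₁V₁ ln(V₂/V₁) → W_a/(P₁V₁) = 1.013.
Path (b) adiabatic: W = P₁V₁(1 − (V₁/V₂)^(γ−1))/(γ−1) → W_b/(P₁V₁) = 0.8326.
W_a / W_b = 1.013 / 0.8326 = 1.216.

W_a / W_b ≈ 1.22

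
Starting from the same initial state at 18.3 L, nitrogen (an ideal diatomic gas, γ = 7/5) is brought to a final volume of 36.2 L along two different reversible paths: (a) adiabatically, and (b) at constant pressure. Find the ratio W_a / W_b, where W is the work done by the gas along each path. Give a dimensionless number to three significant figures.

W_a / W_b ≈ 0.610

Path (a) adiabatic: W = P₁V₁(1 − (V₁/V₂)^(γ−1))/(γ−1) → W_a/(P₁V₁) = 0.597.
Path (b) isobaric: W = P₁(V₂ − V₁) → W_b/(P₁V₁) = 0.9781.
W_a / W_b = 0.597 / 0.9781 = 0.6103.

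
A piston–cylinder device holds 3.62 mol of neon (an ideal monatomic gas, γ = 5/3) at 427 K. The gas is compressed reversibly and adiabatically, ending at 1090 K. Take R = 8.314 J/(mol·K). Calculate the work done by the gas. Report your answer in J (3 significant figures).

W ≈ -29900 J

Adiabatic ⇒ Q = 0, so W_by = −ΔU = nCᵥ(T₁ − T₂).
Cᵥ = 3R/2 = 12.47 J/(mol·K).
W = (3.62)(12.47)(427 − 1090) = -29931 J.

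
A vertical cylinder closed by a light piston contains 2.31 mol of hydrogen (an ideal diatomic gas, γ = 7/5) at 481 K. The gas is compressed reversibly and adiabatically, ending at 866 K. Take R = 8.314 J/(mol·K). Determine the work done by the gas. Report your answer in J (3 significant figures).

Adiabatic ⇒ Q = 0, so W_by = −ΔU = nCᵥ(T₁ − T₂).
Cᵥ = 5R/2 = 20.79 J/(mol·K).
W = (2.31)(20.79)(481 − 866) = -18485 J.

W ≈ -18500 J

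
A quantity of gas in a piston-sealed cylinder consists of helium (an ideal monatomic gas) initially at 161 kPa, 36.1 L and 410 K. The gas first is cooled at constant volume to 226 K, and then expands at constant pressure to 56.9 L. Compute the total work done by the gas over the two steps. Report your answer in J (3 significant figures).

Step 1 (isochoric): W = 0 (constant volume).
After step 1: P = 88.75 kPa (V unchanged).
Step 2 (isobaric): W = PΔV = (88.75 kPa)(56.9 − 36.1 L) = 1846 J.
W_total = 0 + 1846 = 1846 J.

W_total ≈ 1850 J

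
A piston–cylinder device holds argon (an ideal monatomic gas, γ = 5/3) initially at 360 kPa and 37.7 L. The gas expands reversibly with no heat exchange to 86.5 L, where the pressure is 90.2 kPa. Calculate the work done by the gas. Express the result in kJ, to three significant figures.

W ≈ 8.65 kJ

Adiabatic: W = (P₁V₁ − P₂V₂)/(γ − 1) with γ = 5/3.
P₁V₁ = 13572 J, P₂V₂ = 7802 J.
W = (13572 − 7802) / 0.6667 = 8655 J.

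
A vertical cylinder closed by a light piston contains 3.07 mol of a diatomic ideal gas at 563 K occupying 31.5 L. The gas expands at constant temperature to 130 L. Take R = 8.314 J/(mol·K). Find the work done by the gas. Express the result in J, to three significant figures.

W ≈ 20400 J

Isothermal: W = nRT ln(V₂/V₁).
W = (3.07)(8.314)(563) × ln(130/31.5)
  = 14370 × 1.418
W_by_gas = 20370 J.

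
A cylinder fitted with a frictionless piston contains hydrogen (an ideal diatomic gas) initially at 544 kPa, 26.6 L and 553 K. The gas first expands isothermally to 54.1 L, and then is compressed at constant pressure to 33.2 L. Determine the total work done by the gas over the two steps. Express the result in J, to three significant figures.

Step 1 (isothermal): W = P₁V₁ ln(V₂/V₁) = (14470) ln(54.1/26.6) = 10273 J.
After step 1: P = 267.5 kPa, V = 54.1 L, T = 553 K.
Step 2 (isobaric): W = PΔV = (267.5 kPa)(33.2 − 54.1 L) = -5590 J.
W_total = 10273 − 5590 = 4683 J.

W_total ≈ 4680 J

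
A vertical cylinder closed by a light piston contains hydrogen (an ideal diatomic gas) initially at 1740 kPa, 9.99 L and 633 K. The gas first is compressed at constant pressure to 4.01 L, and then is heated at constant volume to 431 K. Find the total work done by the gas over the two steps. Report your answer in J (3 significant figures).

W_total ≈ -10400 J

Step 1 (isobaric): W = PΔV = (1740 kPa)(4.01 − 9.99 L) = -10405 J.
Step 2 (isochoric): W = 0 (constant volume).
W_total = -10405 + 0 = -10405 J.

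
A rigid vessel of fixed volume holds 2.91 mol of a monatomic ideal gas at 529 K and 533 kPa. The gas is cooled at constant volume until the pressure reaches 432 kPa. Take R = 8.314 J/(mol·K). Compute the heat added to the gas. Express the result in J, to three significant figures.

Q ≈ -3640 J

Constant volume ⇒ W = 0, so Q = ΔU = nCᵥΔT with Cᵥ = 3R/2 = 12.47 J/(mol·K).
At constant V, T₂/T₁ = P₂/P₁ ⇒ ΔT = T₁(P₂/P₁ − 1) = 529·(432/533 − 1) = -100.2 K.
ΔU = (2.91)(12.47)(-100.2) = -3638 J.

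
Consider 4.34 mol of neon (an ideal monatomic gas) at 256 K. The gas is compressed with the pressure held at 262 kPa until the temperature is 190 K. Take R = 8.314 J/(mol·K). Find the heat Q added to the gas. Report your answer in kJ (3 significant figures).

Q ≈ -5.95 kJ

Isobaric: W = nRΔT = (4.34)(8.314)(-66) = -2381 J.
ΔU = nCᵥΔT with Cᵥ = 3R/2: ΔU = (4.34)(12.47)(-66) = -3572 J.
Q = ΔU + W = -3572 − 2381 = -5954 J.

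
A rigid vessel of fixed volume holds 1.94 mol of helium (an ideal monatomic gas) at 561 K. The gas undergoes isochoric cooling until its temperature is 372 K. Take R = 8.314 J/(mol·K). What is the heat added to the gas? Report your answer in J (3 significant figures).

Constant volume ⇒ W = 0, so Q = ΔU = nCᵥΔT with Cᵥ = 3R/2 = 12.47 J/(mol·K).
ΔU = (1.94)(12.47)(372 − 561) = -4573 J.

Q ≈ -4570 J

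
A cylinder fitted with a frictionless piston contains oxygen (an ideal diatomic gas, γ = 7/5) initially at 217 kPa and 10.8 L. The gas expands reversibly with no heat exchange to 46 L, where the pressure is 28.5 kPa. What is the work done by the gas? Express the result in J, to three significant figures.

W ≈ 2580 J

Adiabatic: W = (P₁V₁ − P₂V₂)/(γ − 1) with γ = 7/5.
P₁V₁ = 2344 J, P₂V₂ = 1311 J.
W = (2344 − 1311) / 0.4 = 2582 J.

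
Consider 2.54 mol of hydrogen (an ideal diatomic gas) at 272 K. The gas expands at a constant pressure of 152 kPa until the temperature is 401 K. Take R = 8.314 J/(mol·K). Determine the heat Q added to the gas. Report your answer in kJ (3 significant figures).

Isobaric: W = nRΔT = (2.54)(8.314)(129) = 2724 J.
ΔU = nCᵥΔT with Cᵥ = 5R/2: ΔU = (2.54)(20.79)(129) = 6810 J.
Q = ΔU + W = 6810 + 2724 = 9535 J.

Q ≈ 9.53 kJ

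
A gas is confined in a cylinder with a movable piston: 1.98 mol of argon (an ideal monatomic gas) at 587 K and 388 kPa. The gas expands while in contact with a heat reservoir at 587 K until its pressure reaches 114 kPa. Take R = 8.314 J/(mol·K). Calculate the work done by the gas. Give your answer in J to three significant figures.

Isothermal process: W = nRT ln(V₂/V₁) = nRT ln(P₁/P₂).
W = (1.98)(8.314)(587) × ln(388/114)
  = 9663 × ln(3.404) = 9663 × 1.225
W_by_gas = 11835 J.

W ≈ 11800 J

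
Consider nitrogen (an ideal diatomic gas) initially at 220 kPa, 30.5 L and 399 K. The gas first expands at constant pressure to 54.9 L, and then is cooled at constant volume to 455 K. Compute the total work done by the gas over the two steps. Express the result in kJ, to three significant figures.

W_total ≈ 5.37 kJ

Step 1 (isobaric): W = PΔV = (220 kPa)(54.9 − 30.5 L) = 5368 J.
Step 2 (isochoric): W = 0 (constant volume).
W_total = 5368 + 0 = 5368 J.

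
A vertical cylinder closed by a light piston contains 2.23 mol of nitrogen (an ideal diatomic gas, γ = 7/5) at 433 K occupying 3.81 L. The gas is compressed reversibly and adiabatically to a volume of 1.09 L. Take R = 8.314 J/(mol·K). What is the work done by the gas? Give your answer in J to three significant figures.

W ≈ -13000 J

Adiabatic: TV^(γ−1) = const with γ = 7/5.
T₂ = T₁ (V₁/V₂)^(γ−1) = 433 × (3.81/1.09)^0.4 = 433 × 1.65 = 714.3 K.
W_by = nCᵥ(T₁ − T₂) = (2.23)(20.79)(433 − 714.3) = -13039 J.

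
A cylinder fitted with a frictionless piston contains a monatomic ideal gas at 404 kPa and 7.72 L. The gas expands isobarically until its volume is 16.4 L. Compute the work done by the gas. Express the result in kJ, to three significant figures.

Isobaric: W = P ΔV.
W = (404 kPa)(16.4 − 7.72 L) = (404)(8.68) = 3507 J.

W ≈ 3.51 kJ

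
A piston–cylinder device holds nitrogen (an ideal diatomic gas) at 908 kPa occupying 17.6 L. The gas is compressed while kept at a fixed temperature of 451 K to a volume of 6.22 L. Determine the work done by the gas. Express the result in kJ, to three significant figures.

W ≈ -16.6 kJ

Isothermal: W = nRT ln(V₂/V₁) = P₁V₁ ln(V₂/V₁).
P₁V₁ = (908 kPa)(17.6 L) = 15981 J.
W = 15981 × ln(6.22/17.6) = 15981 × -1.04
W_by_gas = -16622 J.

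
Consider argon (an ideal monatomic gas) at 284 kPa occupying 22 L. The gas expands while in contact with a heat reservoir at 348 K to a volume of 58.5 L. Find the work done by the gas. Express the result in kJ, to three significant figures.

W ≈ 6.11 kJ

Isothermal: W = nRT ln(V₂/V₁) = P₁V₁ ln(V₂/V₁).
P₁V₁ = (284 kPa)(22 L) = 6248 J.
W = 6248 × ln(58.5/22) = 6248 × 0.978
W_by_gas = 6110 J.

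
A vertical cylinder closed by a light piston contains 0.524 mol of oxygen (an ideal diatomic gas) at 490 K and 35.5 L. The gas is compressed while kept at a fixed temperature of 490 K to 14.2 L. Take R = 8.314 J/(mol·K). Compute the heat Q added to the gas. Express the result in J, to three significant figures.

Q ≈ -1960 J

Isothermal ⇒ ΔU = 0, so Q = W = nRT ln(V₂/V₁).
Q = (0.524)(8.314)(490) ln(14.2/35.5) = 2135 × -0.9163 = -1956 J.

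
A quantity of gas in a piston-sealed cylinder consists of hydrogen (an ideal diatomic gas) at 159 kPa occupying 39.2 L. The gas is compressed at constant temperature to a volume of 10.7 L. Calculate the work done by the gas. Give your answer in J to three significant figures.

Isothermal: W = nRT ln(V₂/V₁) = P₁V₁ ln(V₂/V₁).
P₁V₁ = (159 kPa)(39.2 L) = 6233 J.
W = 6233 × ln(10.7/39.2) = 6233 × -1.298
W_by_gas = -8093 J.

W ≈ -8090 J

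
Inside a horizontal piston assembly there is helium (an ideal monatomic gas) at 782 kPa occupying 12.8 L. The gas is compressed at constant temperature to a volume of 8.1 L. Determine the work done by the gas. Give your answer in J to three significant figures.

Isothermal: W = nRT ln(V₂/V₁) = P₁V₁ ln(V₂/V₁).
P₁V₁ = (782 kPa)(12.8 L) = 10010 J.
W = 10010 × ln(8.1/12.8) = 10010 × -0.4576
W_by_gas = -4580 J.

W ≈ -4580 J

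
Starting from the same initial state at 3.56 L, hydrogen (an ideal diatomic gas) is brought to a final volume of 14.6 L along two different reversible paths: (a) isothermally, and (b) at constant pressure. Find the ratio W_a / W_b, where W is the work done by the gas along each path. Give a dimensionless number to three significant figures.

W_a / W_b ≈ 0.455

Path (a) isothermal: W = P₁V₁ ln(V₂/V₁) → W_a/(P₁V₁) = 1.411.
Path (b) isobaric: W = P₁(V₂ − V₁) → W_b/(P₁V₁) = 3.101.
W_a / W_b = 1.411 / 3.101 = 0.4551.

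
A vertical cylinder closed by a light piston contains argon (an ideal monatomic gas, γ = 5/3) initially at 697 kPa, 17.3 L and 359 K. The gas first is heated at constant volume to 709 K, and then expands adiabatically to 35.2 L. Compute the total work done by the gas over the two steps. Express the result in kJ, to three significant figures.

W_total ≈ 13.5 kJ

Step 1 (isochoric): W = 0 (constant volume).
After step 1: P = 1377 kPa (V unchanged).
Step 2 (adiabatic): W = (P₁V₁ − P₂V₂)/(γ−1) = (23814 − 14831)/0.667 = 13475 J.
W_total = 0 + 13475 = 13475 J.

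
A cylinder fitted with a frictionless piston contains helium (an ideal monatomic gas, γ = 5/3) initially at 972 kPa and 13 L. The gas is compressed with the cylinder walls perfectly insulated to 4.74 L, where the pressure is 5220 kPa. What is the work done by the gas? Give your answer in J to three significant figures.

W ≈ -18200 J

Adiabatic: W = (P₁V₁ − P₂V₂)/(γ − 1) with γ = 5/3.
P₁V₁ = 12636 J, P₂V₂ = 24743 J.
W = (12636 − 24743) / 0.6667 = -18160 J.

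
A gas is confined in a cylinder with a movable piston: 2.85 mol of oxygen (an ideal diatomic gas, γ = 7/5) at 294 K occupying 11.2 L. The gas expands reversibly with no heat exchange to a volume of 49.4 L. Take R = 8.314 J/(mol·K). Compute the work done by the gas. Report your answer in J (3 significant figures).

W ≈ 7800 J

Adiabatic: TV^(γ−1) = const with γ = 7/5.
T₂ = T₁ (V₁/V₂)^(γ−1) = 294 × (11.2/49.4)^0.4 = 294 × 0.5523 = 162.4 K.
W_by = nCᵥ(T₁ − T₂) = (2.85)(20.79)(294 − 162.4) = 7797 J.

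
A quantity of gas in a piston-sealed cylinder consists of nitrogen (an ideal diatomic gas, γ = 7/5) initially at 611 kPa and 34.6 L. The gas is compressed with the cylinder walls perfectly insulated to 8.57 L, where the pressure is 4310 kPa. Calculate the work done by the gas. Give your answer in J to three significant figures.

Adiabatic: W = (P₁V₁ − P₂V₂)/(γ − 1) with γ = 7/5.
P₁V₁ = 21141 J, P₂V₂ = 36937 J.
W = (21141 − 36937) / 0.4 = -39490 J.

W ≈ -39500 J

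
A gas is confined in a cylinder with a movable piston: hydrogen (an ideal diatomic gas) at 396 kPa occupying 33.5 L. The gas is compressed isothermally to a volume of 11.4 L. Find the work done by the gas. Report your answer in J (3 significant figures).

W ≈ -14300 J

Isothermal: W = nRT ln(V₂/V₁) = P₁V₁ ln(V₂/V₁).
P₁V₁ = (396 kPa)(33.5 L) = 13266 J.
W = 13266 × ln(11.4/33.5) = 13266 × -1.078
W_by_gas = -14300 J.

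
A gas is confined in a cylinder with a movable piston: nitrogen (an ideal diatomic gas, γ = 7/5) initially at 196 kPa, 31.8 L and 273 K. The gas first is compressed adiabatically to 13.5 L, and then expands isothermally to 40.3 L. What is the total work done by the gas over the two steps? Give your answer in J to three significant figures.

Step 1 (adiabatic): W = (P₁V₁ − P₂V₂)/(γ−1) = (6233 − 8781)/0.4 = -6369 J.
After step 1: P = 650.4 kPa, V = 13.5 L, T = 384.6 K.
Step 2 (isothermal): W = P₁V₁ ln(V₂/V₁) = (8781) ln(40.3/13.5) = 9603 J.
W_total = -6369 + 9603 = 3234 J.

W_total ≈ 3230 J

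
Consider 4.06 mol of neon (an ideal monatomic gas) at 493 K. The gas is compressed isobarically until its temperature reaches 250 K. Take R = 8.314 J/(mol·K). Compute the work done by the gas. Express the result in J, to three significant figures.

W ≈ -8200 J

Isobaric: W = P ΔV = nR ΔT.
W = (4.06)(8.314)(250 − 493) = -8202 J.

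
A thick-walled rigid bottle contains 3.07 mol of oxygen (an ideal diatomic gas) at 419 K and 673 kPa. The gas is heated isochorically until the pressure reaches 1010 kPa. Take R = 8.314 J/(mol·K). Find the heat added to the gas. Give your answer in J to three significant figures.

Q ≈ 13400 J

Constant volume ⇒ W = 0, so Q = ΔU = nCᵥΔT with Cᵥ = 5R/2 = 20.79 J/(mol·K).
At constant V, T₂/T₁ = P₂/P₁ ⇒ ΔT = T₁(P₂/P₁ − 1) = 419·(1010/673 − 1) = 209.8 K.
ΔU = (3.07)(20.79)(209.8) = 13388 J.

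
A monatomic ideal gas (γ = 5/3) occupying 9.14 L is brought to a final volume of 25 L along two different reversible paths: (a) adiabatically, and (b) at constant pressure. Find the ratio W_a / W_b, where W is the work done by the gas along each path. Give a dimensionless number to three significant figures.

W_a / W_b ≈ 0.422

Path (a) adiabatic: W = P₁V₁(1 − (V₁/V₂)^(γ−1))/(γ−1) → W_a/(P₁V₁) = 0.7331.
Path (b) isobaric: W = P₁(V₂ − V₁) → W_b/(P₁V₁) = 1.735.
W_a / W_b = 0.7331 / 1.735 = 0.4225.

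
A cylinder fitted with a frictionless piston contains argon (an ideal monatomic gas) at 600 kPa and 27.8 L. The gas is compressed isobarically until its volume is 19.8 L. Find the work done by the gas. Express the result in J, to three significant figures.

W ≈ -4800 J

Isobaric: W = P ΔV.
W = (600 kPa)(19.8 − 27.8 L) = (600)(-8) = -4800 J.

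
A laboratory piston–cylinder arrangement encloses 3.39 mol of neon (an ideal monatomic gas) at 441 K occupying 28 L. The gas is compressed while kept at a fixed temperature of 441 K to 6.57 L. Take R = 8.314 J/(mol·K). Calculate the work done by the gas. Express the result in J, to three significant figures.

W ≈ -18000 J

Isothermal: W = nRT ln(V₂/V₁).
W = (3.39)(8.314)(441) × ln(6.57/28)
  = 12429 × -1.45
W_by_gas = -18019 J.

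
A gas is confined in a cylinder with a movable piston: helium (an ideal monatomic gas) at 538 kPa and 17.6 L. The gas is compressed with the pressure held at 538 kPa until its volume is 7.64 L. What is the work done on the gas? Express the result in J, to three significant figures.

Isobaric: W = P ΔV.
W = (538 kPa)(7.64 − 17.6 L) = (538)(-9.96) = -5358 J.
Work on gas = −W_by = 5358 J.

W ≈ 5360 J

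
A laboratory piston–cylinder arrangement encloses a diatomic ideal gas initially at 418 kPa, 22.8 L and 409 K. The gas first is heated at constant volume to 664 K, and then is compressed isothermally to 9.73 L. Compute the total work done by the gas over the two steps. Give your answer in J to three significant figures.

W_total ≈ -13200 J

Step 1 (isochoric): W = 0 (constant volume).
After step 1: P = 678.6 kPa (V unchanged).
Step 2 (isothermal): W = P₁V₁ ln(V₂/V₁) = (15472) ln(9.73/22.8) = -13175 J.
W_total = 0 − 13175 = -13175 J.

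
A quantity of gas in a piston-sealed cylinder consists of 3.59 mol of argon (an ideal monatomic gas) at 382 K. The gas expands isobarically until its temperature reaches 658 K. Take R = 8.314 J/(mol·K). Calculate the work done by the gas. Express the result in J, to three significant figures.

Isobaric: W = P ΔV = nR ΔT.
W = (3.59)(8.314)(658 − 382) = 8238 J.

W ≈ 8240 J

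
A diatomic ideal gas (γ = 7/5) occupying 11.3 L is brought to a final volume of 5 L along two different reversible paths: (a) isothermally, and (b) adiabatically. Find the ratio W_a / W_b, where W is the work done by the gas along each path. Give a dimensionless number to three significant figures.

Path (a) isothermal: W = P₁V₁ ln(V₂/V₁) → W_a/(P₁V₁) = -0.8154.
Path (b) adiabatic: W = P₁V₁(1 − (V₁/V₂)^(γ−1))/(γ−1) → W_b/(P₁V₁) = -0.964.
W_a / W_b = -0.8154 / -0.964 = 0.8458.

W_a / W_b ≈ 0.846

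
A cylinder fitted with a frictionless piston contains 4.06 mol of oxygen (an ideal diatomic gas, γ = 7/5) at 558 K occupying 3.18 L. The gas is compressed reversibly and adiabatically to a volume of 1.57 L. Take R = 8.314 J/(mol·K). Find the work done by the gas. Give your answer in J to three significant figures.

Adiabatic: TV^(γ−1) = const with γ = 7/5.
T₂ = T₁ (V₁/V₂)^(γ−1) = 558 × (3.18/1.57)^0.4 = 558 × 1.326 = 740 K.
W_by = nCᵥ(T₁ − T₂) = (4.06)(20.79)(558 − 740) = -15360 J.

W ≈ -15400 J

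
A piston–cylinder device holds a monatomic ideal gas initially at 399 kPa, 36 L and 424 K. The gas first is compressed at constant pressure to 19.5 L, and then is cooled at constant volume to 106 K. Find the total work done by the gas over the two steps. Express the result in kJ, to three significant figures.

W_total ≈ -6.58 kJ

Step 1 (isobaric): W = PΔV = (399 kPa)(19.5 − 36 L) = -6584 J.
Step 2 (isochoric): W = 0 (constant volume).
W_total = -6584 + 0 = -6584 J.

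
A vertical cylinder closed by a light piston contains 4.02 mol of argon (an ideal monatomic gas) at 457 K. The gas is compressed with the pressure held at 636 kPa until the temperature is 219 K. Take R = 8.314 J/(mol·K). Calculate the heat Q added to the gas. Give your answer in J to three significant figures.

Q ≈ -19900 J

Isobaric: W = nRΔT = (4.02)(8.314)(-238) = -7955 J.
ΔU = nCᵥΔT with Cᵥ = 3R/2: ΔU = (4.02)(12.47)(-238) = -11932 J.
Q = ΔU + W = -11932 − 7955 = -19886 J.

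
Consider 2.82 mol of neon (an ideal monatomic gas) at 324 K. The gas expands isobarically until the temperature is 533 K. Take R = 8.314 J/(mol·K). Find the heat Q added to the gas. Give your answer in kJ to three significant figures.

Q ≈ 12.3 kJ

Isobaric: W = nRΔT = (2.82)(8.314)(209) = 4900 J.
ΔU = nCᵥΔT with Cᵥ = 3R/2: ΔU = (2.82)(12.47)(209) = 7350 J.
Q = ΔU + W = 7350 + 4900 = 12250 J.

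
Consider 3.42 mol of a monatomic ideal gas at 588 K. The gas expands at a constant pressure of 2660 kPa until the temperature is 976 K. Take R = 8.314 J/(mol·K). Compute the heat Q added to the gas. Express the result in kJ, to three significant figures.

Isobaric: W = nRΔT = (3.42)(8.314)(388) = 11032 J.
ΔU = nCᵥΔT with Cᵥ = 3R/2: ΔU = (3.42)(12.47)(388) = 16549 J.
Q = ΔU + W = 16549 + 11032 = 27581 J.

Q ≈ 27.6 kJ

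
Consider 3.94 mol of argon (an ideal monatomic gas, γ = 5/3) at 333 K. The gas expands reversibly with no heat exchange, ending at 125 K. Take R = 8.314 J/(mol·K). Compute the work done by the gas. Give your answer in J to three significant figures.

W ≈ 10200 J

Adiabatic ⇒ Q = 0, so W_by = −ΔU = nCᵥ(T₁ − T₂).
Cᵥ = 3R/2 = 12.47 J/(mol·K).
W = (3.94)(12.47)(333 − 125) = 10220 J.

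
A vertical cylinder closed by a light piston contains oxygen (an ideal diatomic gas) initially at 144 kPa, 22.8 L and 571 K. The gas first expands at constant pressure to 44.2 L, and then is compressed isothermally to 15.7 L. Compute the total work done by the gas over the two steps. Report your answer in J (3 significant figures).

W_total ≈ -3510 J

Step 1 (isobaric): W = PΔV = (144 kPa)(44.2 − 22.8 L) = 3082 J.
After step 1: P = 144 kPa, V = 44.2 L, T = 1107 K.
Step 2 (isothermal): W = P₁V₁ ln(V₂/V₁) = (6365) ln(15.7/44.2) = -6588 J.
W_total = 3082 − 6588 = -3506 J.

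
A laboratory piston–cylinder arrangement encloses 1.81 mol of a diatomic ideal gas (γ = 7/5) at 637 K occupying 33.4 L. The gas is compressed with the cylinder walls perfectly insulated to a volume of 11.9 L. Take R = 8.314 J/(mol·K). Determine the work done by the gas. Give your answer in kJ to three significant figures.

Adiabatic: TV^(γ−1) = const with γ = 7/5.
T₂ = T₁ (V₁/V₂)^(γ−1) = 637 × (33.4/11.9)^0.4 = 637 × 1.511 = 962.5 K.
W_by = nCᵥ(T₁ − T₂) = (1.81)(20.79)(637 − 962.5) = -12247 J.

W ≈ -12.2 kJ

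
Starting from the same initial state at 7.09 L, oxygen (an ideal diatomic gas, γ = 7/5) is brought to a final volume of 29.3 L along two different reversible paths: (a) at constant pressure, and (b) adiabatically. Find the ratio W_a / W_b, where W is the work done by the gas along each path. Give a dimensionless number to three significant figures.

W_a / W_b ≈ 2.89

Path (a) isobaric: W = P₁(V₂ − V₁) → W_a/(P₁V₁) = 3.133.
Path (b) adiabatic: W = P₁V₁(1 − (V₁/V₂)^(γ−1))/(γ−1) → W_b/(P₁V₁) = 1.083.
W_a / W_b = 3.133 / 1.083 = 2.893.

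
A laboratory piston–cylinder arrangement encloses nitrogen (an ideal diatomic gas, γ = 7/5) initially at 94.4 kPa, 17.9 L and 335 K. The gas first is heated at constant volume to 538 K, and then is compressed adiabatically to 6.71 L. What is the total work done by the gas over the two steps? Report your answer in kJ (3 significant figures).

Step 1 (isochoric): W = 0 (constant volume).
After step 1: P = 151.6 kPa (V unchanged).
Step 2 (adiabatic): W = (P₁V₁ − P₂V₂)/(γ−1) = (2714 − 4018)/0.4 = -3261 J.
W_total = 0 − 3261 = -3261 J.

W_total ≈ -3.26 kJ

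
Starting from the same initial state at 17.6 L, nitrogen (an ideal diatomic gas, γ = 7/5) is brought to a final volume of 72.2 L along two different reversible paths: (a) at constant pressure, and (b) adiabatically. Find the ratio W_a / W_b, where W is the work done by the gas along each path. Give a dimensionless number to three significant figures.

W_a / W_b ≈ 2.88

Path (a) isobaric: W = P₁(V₂ − V₁) → W_a/(P₁V₁) = 3.102.
Path (b) adiabatic: W = P₁V₁(1 − (V₁/V₂)^(γ−1))/(γ−1) → W_b/(P₁V₁) = 1.079.
W_a / W_b = 3.102 / 1.079 = 2.876.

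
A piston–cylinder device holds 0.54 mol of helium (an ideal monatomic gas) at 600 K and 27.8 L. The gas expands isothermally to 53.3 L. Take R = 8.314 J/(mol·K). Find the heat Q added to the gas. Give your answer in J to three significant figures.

Isothermal ⇒ ΔU = 0, so Q = W = nRT ln(V₂/V₁).
Q = (0.54)(8.314)(600) ln(53.3/27.8) = 2694 × 0.6509 = 1753 J.

Q ≈ 1750 J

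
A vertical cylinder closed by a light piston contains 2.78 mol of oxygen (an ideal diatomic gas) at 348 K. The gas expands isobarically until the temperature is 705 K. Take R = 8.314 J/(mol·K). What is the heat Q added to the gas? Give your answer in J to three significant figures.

Isobaric: W = nRΔT = (2.78)(8.314)(357) = 8251 J.
ΔU = nCᵥΔT with Cᵥ = 5R/2: ΔU = (2.78)(20.79)(357) = 20628 J.
Q = ΔU + W = 20628 + 8251 = 28880 J.

Q ≈ 28900 J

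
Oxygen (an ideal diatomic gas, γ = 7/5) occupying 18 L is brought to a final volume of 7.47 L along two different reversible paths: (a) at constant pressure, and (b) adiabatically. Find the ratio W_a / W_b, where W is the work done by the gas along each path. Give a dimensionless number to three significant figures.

Path (a) isobaric: W = P₁(V₂ − V₁) → W_a/(P₁V₁) = -0.585.
Path (b) adiabatic: W = P₁V₁(1 − (V₁/V₂)^(γ−1))/(γ−1) → W_b/(P₁V₁) = -1.054.
W_a / W_b = -0.585 / -1.054 = 0.555.

W_a / W_b ≈ 0.555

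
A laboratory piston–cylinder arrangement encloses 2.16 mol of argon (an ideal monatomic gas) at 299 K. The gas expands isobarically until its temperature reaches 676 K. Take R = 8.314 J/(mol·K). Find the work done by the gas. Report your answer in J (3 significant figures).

Isobaric: W = P ΔV = nR ΔT.
W = (2.16)(8.314)(676 − 299) = 6770 J.

W ≈ 6770 J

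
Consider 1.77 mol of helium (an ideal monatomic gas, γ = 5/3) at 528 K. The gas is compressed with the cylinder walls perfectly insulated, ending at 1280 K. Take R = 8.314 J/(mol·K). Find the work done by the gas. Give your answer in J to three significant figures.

Adiabatic ⇒ Q = 0, so W_by = −ΔU = nCᵥ(T₁ − T₂).
Cᵥ = 3R/2 = 12.47 J/(mol·K).
W = (1.77)(12.47)(528 − 1280) = -16599 J.

W ≈ -16600 J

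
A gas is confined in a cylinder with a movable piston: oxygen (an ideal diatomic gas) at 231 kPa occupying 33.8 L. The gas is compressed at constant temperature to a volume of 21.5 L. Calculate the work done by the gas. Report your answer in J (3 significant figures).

W ≈ -3530 J

Isothermal: W = nRT ln(V₂/V₁) = P₁V₁ ln(V₂/V₁).
P₁V₁ = (231 kPa)(33.8 L) = 7808 J.
W = 7808 × ln(21.5/33.8) = 7808 × -0.4524
W_by_gas = -3532 J.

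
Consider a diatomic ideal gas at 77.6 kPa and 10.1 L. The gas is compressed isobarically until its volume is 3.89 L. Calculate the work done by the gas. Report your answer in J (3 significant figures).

W ≈ -482 J

Isobaric: W = P ΔV.
W = (77.6 kPa)(3.89 − 10.1 L) = (77.6)(-6.21) = -481.9 J.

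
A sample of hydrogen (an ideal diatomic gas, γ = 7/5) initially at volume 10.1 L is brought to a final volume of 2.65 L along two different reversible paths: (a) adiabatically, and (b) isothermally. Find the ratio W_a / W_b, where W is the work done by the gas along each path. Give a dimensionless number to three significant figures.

Path (a) adiabatic: W = P₁V₁(1 − (V₁/V₂)^(γ−1))/(γ−1) → W_a/(P₁V₁) = -1.769.
Path (b) isothermal: W = P₁V₁ ln(V₂/V₁) → W_b/(P₁V₁) = -1.338.
W_a / W_b = -1.769 / -1.338 = 1.322.

W_a / W_b ≈ 1.32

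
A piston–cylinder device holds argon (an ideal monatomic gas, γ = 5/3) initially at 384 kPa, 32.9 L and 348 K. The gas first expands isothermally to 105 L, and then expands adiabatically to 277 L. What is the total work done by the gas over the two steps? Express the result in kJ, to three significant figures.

Step 1 (isothermal): W = P₁V₁ ln(V₂/V₁) = (12634) ln(105/32.9) = 14661 J.
After step 1: P = 120.3 kPa, V = 105 L, T = 348 K.
Step 2 (adiabatic): W = (P₁V₁ − P₂V₂)/(γ−1) = (12634 − 6617)/0.667 = 9025 J.
W_total = 14661 + 9025 = 23686 J.

W_total ≈ 23.7 kJ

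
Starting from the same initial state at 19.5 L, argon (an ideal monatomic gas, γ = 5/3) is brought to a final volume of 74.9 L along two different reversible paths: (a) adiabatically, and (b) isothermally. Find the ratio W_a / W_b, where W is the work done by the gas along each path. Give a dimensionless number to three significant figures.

Path (a) adiabatic: W = P₁V₁(1 − (V₁/V₂)^(γ−1))/(γ−1) → W_a/(P₁V₁) = 0.8884.
Path (b) isothermal: W = P₁V₁ ln(V₂/V₁) → W_b/(P₁V₁) = 1.346.
W_a / W_b = 0.8884 / 1.346 = 0.6602.

W_a / W_b ≈ 0.660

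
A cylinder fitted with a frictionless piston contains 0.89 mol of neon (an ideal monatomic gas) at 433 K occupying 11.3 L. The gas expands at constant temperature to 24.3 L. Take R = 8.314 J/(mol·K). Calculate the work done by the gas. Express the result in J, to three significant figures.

Isothermal: W = nRT ln(V₂/V₁).
W = (0.89)(8.314)(433) × ln(24.3/11.3)
  = 3204 × 0.7657
W_by_gas = 2453 J.

W ≈ 2450 J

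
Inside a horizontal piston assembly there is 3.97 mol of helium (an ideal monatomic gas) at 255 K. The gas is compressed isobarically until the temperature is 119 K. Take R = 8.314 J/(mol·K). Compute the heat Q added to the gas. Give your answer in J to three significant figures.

Q ≈ -11200 J

Isobaric: W = nRΔT = (3.97)(8.314)(-136) = -4489 J.
ΔU = nCᵥΔT with Cᵥ = 3R/2: ΔU = (3.97)(12.47)(-136) = -6733 J.
Q = ΔU + W = -6733 − 4489 = -11222 J.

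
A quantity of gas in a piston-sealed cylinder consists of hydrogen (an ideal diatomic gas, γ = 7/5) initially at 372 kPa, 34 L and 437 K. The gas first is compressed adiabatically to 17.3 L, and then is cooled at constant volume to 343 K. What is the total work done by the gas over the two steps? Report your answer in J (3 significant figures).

Step 1 (adiabatic): W = (P₁V₁ − P₂V₂)/(γ−1) = (12648 − 16573)/0.4 = -9812 J.
Step 2 (isochoric): W = 0 (constant volume).
W_total = -9812 + 0 = -9812 J.

W_total ≈ -9810 J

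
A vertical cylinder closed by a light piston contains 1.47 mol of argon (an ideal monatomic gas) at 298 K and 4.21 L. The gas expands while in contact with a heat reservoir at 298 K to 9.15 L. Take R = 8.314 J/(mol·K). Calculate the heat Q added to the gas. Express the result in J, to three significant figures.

Q ≈ 2830 J

Isothermal ⇒ ΔU = 0, so Q = W = nRT ln(V₂/V₁).
Q = (1.47)(8.314)(298) ln(9.15/4.21) = 3642 × 0.7763 = 2827 J.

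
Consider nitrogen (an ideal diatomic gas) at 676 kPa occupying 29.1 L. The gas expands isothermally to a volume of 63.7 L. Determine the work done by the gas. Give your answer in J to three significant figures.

W ≈ 15400 J

Isothermal: W = nRT ln(V₂/V₁) = P₁V₁ ln(V₂/V₁).
P₁V₁ = (676 kPa)(29.1 L) = 19672 J.
W = 19672 × ln(63.7/29.1) = 19672 × 0.7834
W_by_gas = 15412 J.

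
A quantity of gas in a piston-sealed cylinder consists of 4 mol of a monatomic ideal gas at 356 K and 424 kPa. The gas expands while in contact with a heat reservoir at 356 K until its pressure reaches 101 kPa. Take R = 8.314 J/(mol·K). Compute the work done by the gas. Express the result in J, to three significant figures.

Isothermal process: W = nRT ln(V₂/V₁) = nRT ln(P₁/P₂).
W = (4)(8.314)(356) × ln(424/101)
  = 11839 × ln(4.198) = 11839 × 1.435
W_by_gas = 16985 J.

W ≈ 17000 J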